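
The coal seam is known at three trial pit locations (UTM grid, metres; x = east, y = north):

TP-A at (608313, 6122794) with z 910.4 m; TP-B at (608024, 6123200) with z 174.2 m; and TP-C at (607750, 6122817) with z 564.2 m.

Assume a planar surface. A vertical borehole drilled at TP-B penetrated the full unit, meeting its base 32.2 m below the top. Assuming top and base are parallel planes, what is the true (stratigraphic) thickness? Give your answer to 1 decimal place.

17.7 m

Let the plane be z = a·x + b·y + c.
TP-B−TP-A: −289a + 406b = −736.2;  TP-C−TP-A: −563a + 23b = −346.2.
Solving gives a = 0.55704, b = −1.41679.
|∇z| = √(a²+b²) = 1.52236, so dip δ = arctan(1.52236) = 56.70°.
True thickness = vertical thickness × cos δ = 32.2 × cos 56.70° = 17.7 m.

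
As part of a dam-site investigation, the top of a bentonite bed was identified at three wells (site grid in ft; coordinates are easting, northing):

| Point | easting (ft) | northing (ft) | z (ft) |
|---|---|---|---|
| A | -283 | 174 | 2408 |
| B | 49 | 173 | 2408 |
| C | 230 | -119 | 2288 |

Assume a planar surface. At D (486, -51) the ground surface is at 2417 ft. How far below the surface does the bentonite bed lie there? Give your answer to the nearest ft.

101 ft

Two edge vectors: A→B = (332, -1, 0), A→C = (513, -293, -120).
Normal n = (A→B) × (A→C) = (120, 39840, -96763).
So ∂z/∂easting = −n_x/n_z = 0.00124 and ∂z/∂northing = −n_y/n_z = 0.41173.
Intercept c from A: 2408 + 0.35 − 71.64 = 2336.71.
At (486, -51): z_contact = 0.6 − 21.0 + 2336.71 = 2316.3 ft.
Depth below ground = 2417 − 2316.3 = 101 ft.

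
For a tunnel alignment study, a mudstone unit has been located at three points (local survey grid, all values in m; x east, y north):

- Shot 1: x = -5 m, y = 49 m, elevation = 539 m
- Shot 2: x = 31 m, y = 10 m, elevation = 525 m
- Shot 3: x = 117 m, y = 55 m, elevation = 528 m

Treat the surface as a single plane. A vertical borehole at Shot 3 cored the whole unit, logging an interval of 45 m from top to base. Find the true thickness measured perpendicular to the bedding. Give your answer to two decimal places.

43.30 m

Two edge vectors: Shot 1→Shot 2 = (36, -39, -14), Shot 1→Shot 3 = (122, 6, -11).
Normal n = (Shot 1→Shot 2) × (Shot 1→Shot 3) = (513, -1312, 4974).
So ∂z/∂x = −n_x/n_z = −0.10314 and ∂z/∂y = −n_y/n_z = 0.26377.
|∇z| = √(a²+b²) = 0.28322, so dip δ = arctan(0.28322) = 15.81°.
True thickness = vertical thickness × cos δ = 45 × cos 15.81° = 43.30 m.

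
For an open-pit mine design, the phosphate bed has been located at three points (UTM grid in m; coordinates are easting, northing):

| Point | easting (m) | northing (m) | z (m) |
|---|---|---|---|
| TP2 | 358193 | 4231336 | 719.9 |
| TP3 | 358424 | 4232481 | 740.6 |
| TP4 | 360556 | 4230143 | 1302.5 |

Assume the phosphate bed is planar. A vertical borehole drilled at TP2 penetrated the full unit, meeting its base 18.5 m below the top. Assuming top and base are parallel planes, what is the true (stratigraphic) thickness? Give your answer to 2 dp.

18.01 m

Let the plane be z = a·easting + b·northing + c.
TP3−TP2: 231a + 1145b = 20.7;  TP4−TP2: 2363a − 1193b = 582.6.
Solving gives a = 0.23204, b = −0.02874.
|∇z| = √(a²+b²) = 0.23382, so dip δ = arctan(0.23382) = 13.16°.
True thickness = vertical thickness × cos δ = 18.5 × cos 13.16° = 18.01 m.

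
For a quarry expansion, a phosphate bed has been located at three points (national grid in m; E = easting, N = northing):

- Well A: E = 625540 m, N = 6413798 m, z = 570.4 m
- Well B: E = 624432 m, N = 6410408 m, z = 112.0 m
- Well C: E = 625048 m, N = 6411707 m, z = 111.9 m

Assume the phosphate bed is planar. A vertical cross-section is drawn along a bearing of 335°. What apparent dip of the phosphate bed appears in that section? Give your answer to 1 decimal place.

Let the plane be z = a·E + b·N + c.
Well B−Well A: −1108a − 3390b = −458.4;  Well C−Well A: −492a − 2091b = −458.5.
Solving gives a = −0.91810, b = 0.43530.
Unit vector along 335° is (sin 335°, cos 335°) = (-0.4226, 0.9063).
Slope in that direction = a·(-0.4226) + b·(0.9063) = 0.78252.
Apparent dip = arctan|0.78252| = 38.0° (true dip is 45.5°, so apparent ≤ true as expected).

38.0°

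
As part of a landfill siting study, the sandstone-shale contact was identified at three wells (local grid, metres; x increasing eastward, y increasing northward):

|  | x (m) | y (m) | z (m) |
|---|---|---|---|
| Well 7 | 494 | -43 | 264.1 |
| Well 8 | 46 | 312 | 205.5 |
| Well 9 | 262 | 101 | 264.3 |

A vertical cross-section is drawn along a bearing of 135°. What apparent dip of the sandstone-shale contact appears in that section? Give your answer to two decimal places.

11.59°

Two edge vectors: Well 7→Well 8 = (-448, 355, -58.6), Well 7→Well 9 = (-232, 144, 0.2).
Normal n = (Well 7→Well 8) × (Well 7→Well 9) = (8509.4, 13684.8, 17848).
So ∂z/∂x = −n_x/n_z = −0.47677 and ∂z/∂y = −n_y/n_z = −0.76674.
Unit vector along 135° is (sin 135°, cos 135°) = (0.7071, -0.7071).
Slope in that direction = a·(0.7071) + b·(-0.7071) = 0.20504.
Apparent dip = arctan|0.20504| = 11.59° (true dip is 42.1°, so apparent ≤ true as expected).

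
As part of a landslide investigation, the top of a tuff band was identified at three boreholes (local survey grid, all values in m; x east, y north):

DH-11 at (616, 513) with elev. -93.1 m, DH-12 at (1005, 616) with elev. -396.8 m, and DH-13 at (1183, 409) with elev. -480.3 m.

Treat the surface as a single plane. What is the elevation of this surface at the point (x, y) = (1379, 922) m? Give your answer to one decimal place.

-734.0 m

Let the plane be z = a·x + b·y + c.
DH-12−DH-11: 389a + 103b = −303.7;  DH-13−DH-11: 567a − 104b = −387.2.
Solving gives a = −0.722927, b = −0.218266.
Then c = -93.1 − a·616 − b·513 = 464.19.
At (1379, 922): z = −996.9 − 201.2 + 464.19 = -734.0 m.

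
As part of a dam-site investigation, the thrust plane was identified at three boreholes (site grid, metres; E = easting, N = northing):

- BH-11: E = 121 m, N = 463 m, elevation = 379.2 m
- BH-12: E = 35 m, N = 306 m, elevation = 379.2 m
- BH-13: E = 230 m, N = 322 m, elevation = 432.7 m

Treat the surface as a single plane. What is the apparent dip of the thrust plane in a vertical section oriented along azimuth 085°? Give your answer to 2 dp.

15.24°

Let the plane be z = a·E + b·N + c.
BH-12−BH-11: −86a − 157b = 0;  BH-13−BH-11: 109a − 141b = 53.5.
Solving gives a = 0.28727, b = −0.15736.
Unit vector along 085° is (sin 85°, cos 85°) = (0.9962, 0.0872).
Slope in that direction = a·(0.9962) + b·(0.0872) = 0.27246.
Apparent dip = arctan|0.27246| = 15.24° (true dip is 18.1°, so apparent ≤ true as expected).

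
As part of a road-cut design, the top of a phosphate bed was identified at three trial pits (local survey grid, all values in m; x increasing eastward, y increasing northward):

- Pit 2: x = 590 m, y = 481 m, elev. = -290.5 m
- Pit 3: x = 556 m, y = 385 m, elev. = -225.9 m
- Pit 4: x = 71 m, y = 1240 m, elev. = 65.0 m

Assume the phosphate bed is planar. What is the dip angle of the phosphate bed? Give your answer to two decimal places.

Let the plane be z = a·x + b·y + c.
Pit 3−Pit 2: −34a − 96b = 64.6;  Pit 4−Pit 2: −519a + 759b = 355.5.
Solving gives a = −1.09956, b = −0.28349.
Gradient magnitude |∇z| = √(a² + b²) = √(1.20902 + 0.08037) = 1.13551.
True dip = arctan(1.13551) = 48.63°, dipping toward ENE (azimuth ≈ 076°).

48.63°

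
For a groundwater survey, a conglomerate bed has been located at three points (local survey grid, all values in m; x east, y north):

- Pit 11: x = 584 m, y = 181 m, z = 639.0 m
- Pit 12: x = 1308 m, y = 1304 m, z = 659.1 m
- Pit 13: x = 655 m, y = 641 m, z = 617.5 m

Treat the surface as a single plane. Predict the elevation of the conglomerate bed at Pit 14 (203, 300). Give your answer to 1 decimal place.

Let the plane be z = a·x + b·y + c.
Pit 12−Pit 11: 724a + 1123b = 20.1;  Pit 13−Pit 11: 71a + 460b = −21.5.
Solving gives a = 0.131818, b = −0.067085.
Then c = 639 − a·584 − b·181 = 574.16.
At (203, 300): z = 26.8 − 20.1 + 574.16 = 580.8 m.

580.8 m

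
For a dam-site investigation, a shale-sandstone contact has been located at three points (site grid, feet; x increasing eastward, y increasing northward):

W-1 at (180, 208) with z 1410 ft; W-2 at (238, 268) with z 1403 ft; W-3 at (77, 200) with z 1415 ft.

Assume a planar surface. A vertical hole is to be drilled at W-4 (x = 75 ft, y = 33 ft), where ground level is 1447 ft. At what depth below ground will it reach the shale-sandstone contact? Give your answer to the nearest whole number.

19 ft

Let the plane be z = a·x + b·y + c.
W-2−W-1: 58a + 60b = −7;  W-3−W-1: −103a − 8b = 5.
Solving gives a = −0.04269, b = −0.07540.
Then c = 1410 − a·180 − b·208 = 1433.37.
At (75, 33): z_contact = −3.2 − 2.5 + 1433.37 = 1427.7 ft.
Depth below ground = 1447 − 1427.7 = 19 ft.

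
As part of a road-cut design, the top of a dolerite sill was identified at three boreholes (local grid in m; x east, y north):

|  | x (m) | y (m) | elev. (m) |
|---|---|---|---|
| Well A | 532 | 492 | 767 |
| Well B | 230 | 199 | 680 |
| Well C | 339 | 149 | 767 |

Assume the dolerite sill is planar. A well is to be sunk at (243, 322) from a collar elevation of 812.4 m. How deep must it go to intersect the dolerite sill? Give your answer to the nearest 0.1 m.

168.1 m

Two edge vectors: Well A→Well B = (-302, -293, -87), Well A→Well C = (-193, -343, 0).
Normal n = (Well A→Well B) × (Well A→Well C) = (-29841, 16791, 47037).
So ∂z/∂x = −n_x/n_z = 0.63442 and ∂z/∂y = −n_y/n_z = −0.35697.
Intercept c from Well A: 767 − 337.51 + 175.63 = 605.12.
At (243, 322): z_contact = 154.16 − 114.95 + 605.12 = 644.34 m.
Depth below ground = 812.4 − 644.34 = 168.1 m.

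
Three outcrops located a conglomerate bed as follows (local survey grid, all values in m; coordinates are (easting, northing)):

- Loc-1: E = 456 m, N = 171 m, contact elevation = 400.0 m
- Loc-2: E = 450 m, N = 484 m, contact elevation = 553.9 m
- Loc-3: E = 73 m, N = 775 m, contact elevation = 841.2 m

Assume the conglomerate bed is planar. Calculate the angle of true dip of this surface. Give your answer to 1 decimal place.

Let the plane be z = a·E + b·N + c.
Loc-2−Loc-1: −6a + 313b = 153.9;  Loc-3−Loc-1: −383a + 604b = 441.2.
Solving gives a = −0.38828, b = 0.48425.
Gradient magnitude |∇z| = √(a² + b²) = √(0.15076 + 0.23450) = 0.62070.
True dip = arctan(0.62070) = 31.8°, dipping toward SE (azimuth ≈ 141°).

31.8°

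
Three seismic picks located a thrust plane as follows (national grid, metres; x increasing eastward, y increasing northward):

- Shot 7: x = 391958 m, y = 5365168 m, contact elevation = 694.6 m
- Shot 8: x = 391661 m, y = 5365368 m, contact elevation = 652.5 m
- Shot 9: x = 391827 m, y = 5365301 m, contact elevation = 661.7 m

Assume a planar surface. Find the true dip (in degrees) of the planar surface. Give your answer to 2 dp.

18.18°

Two edge vectors: Shot 7→Shot 8 = (-297, 200, -42.1), Shot 7→Shot 9 = (-131, 133, -32.9).
Normal n = (Shot 7→Shot 8) × (Shot 7→Shot 9) = (-980.7, -4256.2, -13301).
So ∂z/∂x = −n_x/n_z = −0.07373 and ∂z/∂y = −n_y/n_z = −0.31999.
Gradient magnitude |∇z| = √(a² + b²) = √(0.00544 + 0.10239) = 0.32838.
True dip = arctan(0.32838) = 18.18°, dipping toward NNE (azimuth ≈ 013°).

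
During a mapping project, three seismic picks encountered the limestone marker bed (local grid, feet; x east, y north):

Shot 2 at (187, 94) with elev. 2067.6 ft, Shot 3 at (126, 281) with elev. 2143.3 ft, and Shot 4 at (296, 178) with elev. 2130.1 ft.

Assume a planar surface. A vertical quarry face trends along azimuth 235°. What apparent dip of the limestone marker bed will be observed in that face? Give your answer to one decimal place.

Let the plane be z = a·x + b·y + c.
Shot 3−Shot 2: −61a + 187b = 75.7;  Shot 4−Shot 2: 109a + 84b = 62.5.
Solving gives a = 0.20891, b = 0.47296.
Unit vector along 235° is (sin 235°, cos 235°) = (-0.8192, -0.5736).
Slope in that direction = a·(-0.8192) + b·(-0.5736) = −0.44241.
Apparent dip = arctan|0.44241| = 23.9° (true dip is 27.3°, so apparent ≤ true as expected).

23.9°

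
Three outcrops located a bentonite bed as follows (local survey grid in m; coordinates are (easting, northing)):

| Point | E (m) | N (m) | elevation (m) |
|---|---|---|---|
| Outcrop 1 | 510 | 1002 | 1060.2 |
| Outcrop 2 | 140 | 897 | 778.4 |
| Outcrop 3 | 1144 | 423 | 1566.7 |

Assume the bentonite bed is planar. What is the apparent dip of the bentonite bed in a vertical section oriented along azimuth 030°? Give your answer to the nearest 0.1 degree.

Let the plane be z = a·E + b·N + c.
Outcrop 2−Outcrop 1: −370a − 105b = −281.8;  Outcrop 3−Outcrop 1: 634a − 579b = 506.5.
Solving gives a = 0.77046, b = −0.03114.
Unit vector along 030° is (sin 30°, cos 30°) = (0.5000, 0.8660).
Slope in that direction = a·(0.5000) + b·(0.8660) = 0.35826.
Apparent dip = arctan|0.35826| = 19.7° (true dip is 37.6°, so apparent ≤ true as expected).

19.7°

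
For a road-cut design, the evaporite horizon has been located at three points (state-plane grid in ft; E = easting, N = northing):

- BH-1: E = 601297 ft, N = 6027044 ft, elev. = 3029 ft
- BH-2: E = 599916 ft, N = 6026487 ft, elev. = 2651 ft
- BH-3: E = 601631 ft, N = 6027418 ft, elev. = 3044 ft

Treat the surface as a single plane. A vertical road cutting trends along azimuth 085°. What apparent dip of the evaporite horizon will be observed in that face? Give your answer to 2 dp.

20.46°

Let the plane be z = a·E + b·N + c.
BH-2−BH-1: −1381a − 557b = −378;  BH-3−BH-1: 334a + 374b = 15.
Solving gives a = 0.40253, b = −0.31937.
Unit vector along 085° is (sin 85°, cos 85°) = (0.9962, 0.0872).
Slope in that direction = a·(0.9962) + b·(0.0872) = 0.37316.
Apparent dip = arctan|0.37316| = 20.46° (true dip is 27.2°, so apparent ≤ true as expected).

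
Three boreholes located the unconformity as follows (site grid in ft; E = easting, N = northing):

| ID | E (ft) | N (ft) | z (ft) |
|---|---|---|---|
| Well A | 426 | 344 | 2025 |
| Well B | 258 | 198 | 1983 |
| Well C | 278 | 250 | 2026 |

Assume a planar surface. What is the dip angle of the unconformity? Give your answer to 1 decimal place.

Let the plane be z = a·E + b·N + c.
Well B−Well A: −168a − 146b = −42;  Well C−Well A: −148a − 94b = 1.
Solving gives a = −0.70392, b = 1.09766.
Gradient magnitude |∇z| = √(a² + b²) = √(0.49550 + 1.20486) = 1.30398.
True dip = arctan(1.30398) = 52.5°, dipping toward SSE (azimuth ≈ 147°).

52.5°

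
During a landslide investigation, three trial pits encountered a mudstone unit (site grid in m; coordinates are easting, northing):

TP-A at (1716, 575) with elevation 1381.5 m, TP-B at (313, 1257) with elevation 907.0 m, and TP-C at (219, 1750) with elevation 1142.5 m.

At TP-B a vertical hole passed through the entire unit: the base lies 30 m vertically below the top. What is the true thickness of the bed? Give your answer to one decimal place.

22.7 m

Two edge vectors: TP-A→TP-B = (-1403, 682, -474.5), TP-A→TP-C = (-1497, 1175, -239).
Normal n = (TP-A→TP-B) × (TP-A→TP-C) = (394539.5, 375009.5, -627571).
So ∂z/∂easting = −n_x/n_z = 0.62868 and ∂z/∂northing = −n_y/n_z = 0.59756.
|∇z| = √(a²+b²) = 0.86736, so dip δ = arctan(0.86736) = 40.94°.
True thickness = vertical thickness × cos δ = 30 × cos 40.94° = 22.7 m.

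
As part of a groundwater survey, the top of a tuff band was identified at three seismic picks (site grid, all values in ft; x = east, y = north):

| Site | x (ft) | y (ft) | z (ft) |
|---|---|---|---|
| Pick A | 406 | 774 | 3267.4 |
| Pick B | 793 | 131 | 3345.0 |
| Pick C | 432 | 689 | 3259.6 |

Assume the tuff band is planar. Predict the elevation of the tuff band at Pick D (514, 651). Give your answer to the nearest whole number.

Let the plane be z = a·x + b·y + c.
Pick B−Pick A: 387a − 643b = 77.6;  Pick C−Pick A: 26a − 85b = −7.8.
Solving gives a = 0.71777, b = 0.31132.
Then c = 3267.4 − a·406 − b·774 = 2735.02.
At (514, 651): z = 368.9 + 202.7 + 2735.02 = 3306.6 ft.

3307 ft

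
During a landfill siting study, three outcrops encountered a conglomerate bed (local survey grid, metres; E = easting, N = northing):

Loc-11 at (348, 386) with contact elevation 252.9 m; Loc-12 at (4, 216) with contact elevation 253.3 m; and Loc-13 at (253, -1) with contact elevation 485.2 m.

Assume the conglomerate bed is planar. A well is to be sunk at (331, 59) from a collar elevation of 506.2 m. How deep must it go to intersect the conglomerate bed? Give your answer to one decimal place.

35.7 m

Let the plane be z = a·E + b·N + c.
Loc-12−Loc-11: −344a − 170b = 0.4;  Loc-13−Loc-11: −95a − 387b = 232.3.
Solving gives a = 0.33627, b = −0.68281.
Then c = 252.9 − a·348 − b·386 = 399.44.
At (331, 59): z_contact = 111.31 − 40.29 + 399.44 = 470.46 m.
Depth below ground = 506.2 − 470.46 = 35.7 m.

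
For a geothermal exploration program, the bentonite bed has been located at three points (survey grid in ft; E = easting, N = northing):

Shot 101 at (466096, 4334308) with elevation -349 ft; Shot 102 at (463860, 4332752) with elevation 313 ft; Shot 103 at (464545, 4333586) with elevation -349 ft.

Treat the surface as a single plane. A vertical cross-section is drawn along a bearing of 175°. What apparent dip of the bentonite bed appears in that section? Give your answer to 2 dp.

53.11°

Two edge vectors: Shot 101→Shot 102 = (-2236, -1556, 662), Shot 101→Shot 103 = (-1551, -722, 0).
Normal n = (Shot 101→Shot 102) × (Shot 101→Shot 103) = (477964, -1026762, -798964).
So ∂z/∂E = −n_x/n_z = 0.59823 and ∂z/∂N = −n_y/n_z = −1.28512.
Unit vector along 175° is (sin 175°, cos 175°) = (0.0872, -0.9962).
Slope in that direction = a·(0.0872) + b·(-0.9962) = 1.33237.
Apparent dip = arctan|1.33237| = 53.11° (true dip is 54.8°, so apparent ≤ true as expected).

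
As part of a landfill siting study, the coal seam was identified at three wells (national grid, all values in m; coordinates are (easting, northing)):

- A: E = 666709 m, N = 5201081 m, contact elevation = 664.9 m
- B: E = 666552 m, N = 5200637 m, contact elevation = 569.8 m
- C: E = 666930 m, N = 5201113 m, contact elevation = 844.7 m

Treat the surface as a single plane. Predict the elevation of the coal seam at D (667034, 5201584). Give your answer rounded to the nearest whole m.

894 m

Let the plane be z = a·E + b·N + c.
B−A: −157a − 444b = −95.1;  C−A: 221a + 32b = 179.8.
Solving gives a = 0.82479055, b = −0.07745972.
Then c = 664.9 − a·666709 − b·5201081 = −146356.10.
At (667034, 5201584): z = 550163.3 − 402913.2 − 146356.10 = 894.0 m.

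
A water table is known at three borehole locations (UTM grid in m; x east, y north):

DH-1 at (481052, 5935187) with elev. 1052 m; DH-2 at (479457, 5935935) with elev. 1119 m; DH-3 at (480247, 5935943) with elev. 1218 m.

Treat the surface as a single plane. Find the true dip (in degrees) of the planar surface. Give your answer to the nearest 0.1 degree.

Two edge vectors: DH-1→DH-2 = (-1595, 748, 67), DH-1→DH-3 = (-805, 756, 166).
Normal n = (DH-1→DH-2) × (DH-1→DH-3) = (73516, 210835, -603680).
So ∂z/∂x = −n_x/n_z = 0.12178 and ∂z/∂y = −n_y/n_z = 0.34925.
Gradient magnitude |∇z| = √(a² + b²) = √(0.01483 + 0.12198) = 0.36987.
True dip = arctan(0.36987) = 20.3°, dipping toward SSW (azimuth ≈ 199°).

20.3°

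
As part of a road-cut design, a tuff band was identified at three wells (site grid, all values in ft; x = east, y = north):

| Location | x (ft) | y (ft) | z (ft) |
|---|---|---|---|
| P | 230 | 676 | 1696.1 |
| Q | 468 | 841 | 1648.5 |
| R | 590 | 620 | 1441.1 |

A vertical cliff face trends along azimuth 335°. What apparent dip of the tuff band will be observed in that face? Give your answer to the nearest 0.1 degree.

38.8°

Two edge vectors: P→Q = (238, 165, -47.6), P→R = (360, -56, -255).
Normal n = (P→Q) × (P→R) = (-44740.6, 43554, -72728).
So ∂z/∂x = −n_x/n_z = −0.61518 and ∂z/∂y = −n_y/n_z = 0.59886.
Unit vector along 335° is (sin 335°, cos 335°) = (-0.4226, 0.9063).
Slope in that direction = a·(-0.4226) + b·(0.9063) = 0.80274.
Apparent dip = arctan|0.80274| = 38.8° (true dip is 40.6°, so apparent ≤ true as expected).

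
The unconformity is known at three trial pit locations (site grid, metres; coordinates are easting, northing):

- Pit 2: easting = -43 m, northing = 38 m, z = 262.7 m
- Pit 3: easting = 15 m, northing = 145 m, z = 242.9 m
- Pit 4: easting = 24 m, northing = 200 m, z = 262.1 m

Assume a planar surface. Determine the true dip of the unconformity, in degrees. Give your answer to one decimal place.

56.8°

Two edge vectors: Pit 2→Pit 3 = (58, 107, -19.8), Pit 2→Pit 4 = (67, 162, -0.6).
Normal n = (Pit 2→Pit 3) × (Pit 2→Pit 4) = (3143.4, -1291.8, 2227).
So ∂z/∂easting = −n_x/n_z = −1.41150 and ∂z/∂northing = −n_y/n_z = 0.58006.
Gradient magnitude |∇z| = √(a² + b²) = √(1.99232 + 0.33647) = 1.52604.
True dip = arctan(1.52604) = 56.8°, dipping toward ESE (azimuth ≈ 112°).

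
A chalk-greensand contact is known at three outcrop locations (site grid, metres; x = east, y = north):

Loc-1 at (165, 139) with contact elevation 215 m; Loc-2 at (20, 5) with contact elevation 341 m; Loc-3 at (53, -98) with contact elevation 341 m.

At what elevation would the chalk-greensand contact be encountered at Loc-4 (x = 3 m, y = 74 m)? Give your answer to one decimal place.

337.6 m

Let the plane be z = a·x + b·y + c.
Loc-2−Loc-1: −145a − 134b = 126;  Loc-3−Loc-1: −112a − 237b = 126.
Solving gives a = −0.67046, b = −0.21481.
Then c = 215 − a·165 − b·139 = 355.48.
At (3, 74): z = −2.0 − 15.9 + 355.48 = 337.6 m.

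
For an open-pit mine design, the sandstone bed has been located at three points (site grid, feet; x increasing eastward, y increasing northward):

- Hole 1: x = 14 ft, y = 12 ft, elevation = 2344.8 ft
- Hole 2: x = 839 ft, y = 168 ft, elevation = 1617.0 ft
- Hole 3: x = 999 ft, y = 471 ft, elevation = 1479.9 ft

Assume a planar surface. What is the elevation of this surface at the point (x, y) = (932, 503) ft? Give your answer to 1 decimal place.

1539.7 ft

Let the plane be z = a·x + b·y + c.
Hole 2−Hole 1: 825a + 156b = −727.8;  Hole 3−Hole 1: 985a + 459b = −864.9.
Solving gives a = −0.88499, b = 0.01485.
Then c = 2344.8 − a·14 − b·12 = 2357.01.
At (932, 503): z = −824.8 + 7.5 + 2357.01 = 1539.7 ft.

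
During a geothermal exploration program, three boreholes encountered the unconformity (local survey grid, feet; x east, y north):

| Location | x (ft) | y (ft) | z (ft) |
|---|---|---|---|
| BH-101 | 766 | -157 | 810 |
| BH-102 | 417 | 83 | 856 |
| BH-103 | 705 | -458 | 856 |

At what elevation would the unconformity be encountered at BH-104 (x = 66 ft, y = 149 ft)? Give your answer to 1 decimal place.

921.7 ft

Two edge vectors: BH-101→BH-102 = (-349, 240, 46), BH-101→BH-103 = (-61, -301, 46).
Normal n = (BH-101→BH-102) × (BH-101→BH-103) = (24886, 13248, 119689).
So ∂z/∂x = −n_x/n_z = −0.20792 and ∂z/∂y = −n_y/n_z = −0.11069.
Intercept c from BH-101: 810 + 159.27 − 17.38 = 951.89.
At (66, 149): z = −13.7 − 16.5 + 951.89 = 921.7 ft.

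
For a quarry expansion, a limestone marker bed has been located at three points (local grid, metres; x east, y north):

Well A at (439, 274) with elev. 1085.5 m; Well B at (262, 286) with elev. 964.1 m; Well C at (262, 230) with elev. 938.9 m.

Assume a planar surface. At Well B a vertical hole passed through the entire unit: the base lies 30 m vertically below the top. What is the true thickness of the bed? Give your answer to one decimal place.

22.9 m

Let the plane be z = a·x + b·y + c.
Well B−Well A: −177a + 12b = −121.4;  Well C−Well A: −177a − 44b = −146.6.
Solving gives a = 0.71638, b = 0.45000.
|∇z| = √(a²+b²) = 0.84599, so dip δ = arctan(0.84599) = 40.23°.
True thickness = vertical thickness × cos δ = 30 × cos 40.23° = 22.9 m.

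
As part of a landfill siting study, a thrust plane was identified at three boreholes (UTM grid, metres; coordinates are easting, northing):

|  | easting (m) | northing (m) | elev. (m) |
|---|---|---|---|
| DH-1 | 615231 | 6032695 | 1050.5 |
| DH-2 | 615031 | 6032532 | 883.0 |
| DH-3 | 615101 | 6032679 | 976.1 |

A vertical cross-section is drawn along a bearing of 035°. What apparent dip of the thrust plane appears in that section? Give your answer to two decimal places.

Let the plane be z = a·easting + b·northing + c.
DH-2−DH-1: −200a − 163b = −167.5;  DH-3−DH-1: −130a − 16b = −74.4.
Solving gives a = 0.52514, b = 0.38327.
Unit vector along 035° is (sin 35°, cos 35°) = (0.5736, 0.8192).
Slope in that direction = a·(0.5736) + b·(0.8192) = 0.61516.
Apparent dip = arctan|0.61516| = 31.60° (true dip is 33.0°, so apparent ≤ true as expected).

31.60°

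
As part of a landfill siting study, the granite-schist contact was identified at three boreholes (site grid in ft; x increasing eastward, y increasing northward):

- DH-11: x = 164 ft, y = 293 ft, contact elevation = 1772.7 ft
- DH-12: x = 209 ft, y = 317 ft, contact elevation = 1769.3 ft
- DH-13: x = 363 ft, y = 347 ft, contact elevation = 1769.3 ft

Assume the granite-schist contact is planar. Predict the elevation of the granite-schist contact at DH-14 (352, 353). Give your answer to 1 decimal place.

Let the plane be z = a·x + b·y + c.
DH-12−DH-11: 45a + 24b = −3.4;  DH-13−DH-11: 199a + 54b = −3.4.
Solving gives a = 0.04348, b = −0.22319.
Then c = 1772.7 − a·164 − b·293 = 1830.96.
At (352, 353): z = 15.3 − 78.8 + 1830.96 = 1767.5 ft.

1767.5 ft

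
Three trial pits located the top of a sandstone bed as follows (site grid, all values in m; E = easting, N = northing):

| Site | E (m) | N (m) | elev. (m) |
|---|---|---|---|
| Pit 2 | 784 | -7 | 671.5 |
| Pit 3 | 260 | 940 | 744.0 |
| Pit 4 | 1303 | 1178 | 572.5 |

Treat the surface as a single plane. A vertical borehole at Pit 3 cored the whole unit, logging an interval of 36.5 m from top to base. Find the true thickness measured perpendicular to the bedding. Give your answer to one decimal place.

Two edge vectors: Pit 2→Pit 3 = (-524, 947, 72.5), Pit 2→Pit 4 = (519, 1185, -99).
Normal n = (Pit 2→Pit 3) × (Pit 2→Pit 4) = (-179665.5, -14248.5, -1112433).
So ∂z/∂E = −n_x/n_z = −0.16151 and ∂z/∂N = −n_y/n_z = −0.01281.
|∇z| = √(a²+b²) = 0.16201, so dip δ = arctan(0.16201) = 9.20°.
True thickness = vertical thickness × cos δ = 36.5 × cos 9.20° = 36.0 m.

36.0 m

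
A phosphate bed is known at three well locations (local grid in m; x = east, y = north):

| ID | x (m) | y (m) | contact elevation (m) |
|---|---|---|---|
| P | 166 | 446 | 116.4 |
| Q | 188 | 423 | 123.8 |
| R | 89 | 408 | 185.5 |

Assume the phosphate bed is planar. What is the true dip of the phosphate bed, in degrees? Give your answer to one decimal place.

Two edge vectors: P→Q = (22, -23, 7.4), P→R = (-77, -38, 69.1).
Normal n = (P→Q) × (P→R) = (-1308.1, -2090, -2607).
So ∂z/∂x = −n_x/n_z = −0.50176 and ∂z/∂y = −n_y/n_z = −0.80169.
Gradient magnitude |∇z| = √(a² + b²) = √(0.25177 + 0.64270) = 0.94576.
True dip = arctan(0.94576) = 43.4°, dipping toward NNE (azimuth ≈ 032°).

43.4°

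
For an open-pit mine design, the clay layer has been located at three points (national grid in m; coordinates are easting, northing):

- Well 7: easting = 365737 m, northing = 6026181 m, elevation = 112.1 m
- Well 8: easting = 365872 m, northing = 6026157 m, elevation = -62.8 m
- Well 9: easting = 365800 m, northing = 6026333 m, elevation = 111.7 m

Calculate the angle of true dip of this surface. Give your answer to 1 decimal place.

Let the plane be z = a·easting + b·northing + c.
Well 8−Well 7: 135a − 24b = −174.9;  Well 9−Well 7: 63a + 152b = −0.4.
Solving gives a = −1.20708, b = 0.49767.
Gradient magnitude |∇z| = √(a² + b²) = √(1.45704 + 0.24768) = 1.30565.
True dip = arctan(1.30565) = 52.6°, dipping toward ESE (azimuth ≈ 112°).

52.6°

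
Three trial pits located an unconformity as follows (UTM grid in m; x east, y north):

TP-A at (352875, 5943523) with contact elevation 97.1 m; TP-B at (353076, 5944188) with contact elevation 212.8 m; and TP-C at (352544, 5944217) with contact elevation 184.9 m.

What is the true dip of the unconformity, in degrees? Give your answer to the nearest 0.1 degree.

9.5°

Let the plane be z = a·x + b·y + c.
TP-B−TP-A: 201a + 665b = 115.7;  TP-C−TP-A: −331a + 694b = 87.8.
Solving gives a = 0.06092, b = 0.15557.
Gradient magnitude |∇z| = √(a² + b²) = √(0.00371 + 0.02420) = 0.16707.
True dip = arctan(0.16707) = 9.5°, dipping toward SSW (azimuth ≈ 201°).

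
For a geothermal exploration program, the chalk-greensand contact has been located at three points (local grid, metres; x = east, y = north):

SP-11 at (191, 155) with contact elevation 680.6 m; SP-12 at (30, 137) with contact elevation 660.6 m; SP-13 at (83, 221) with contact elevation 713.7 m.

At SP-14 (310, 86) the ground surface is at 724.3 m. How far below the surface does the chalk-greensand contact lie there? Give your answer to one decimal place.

78.0 m

Let the plane be z = a·x + b·y + c.
SP-12−SP-11: −161a − 18b = −20;  SP-13−SP-11: −108a + 66b = 33.1.
Solving gives a = 0.05761, b = 0.59579.
Then c = 680.6 − a·191 − b·155 = 577.25.
At (310, 86): z_contact = 17.86 + 51.24 + 577.25 = 646.35 m.
Depth below ground = 724.3 − 646.35 = 78.0 m.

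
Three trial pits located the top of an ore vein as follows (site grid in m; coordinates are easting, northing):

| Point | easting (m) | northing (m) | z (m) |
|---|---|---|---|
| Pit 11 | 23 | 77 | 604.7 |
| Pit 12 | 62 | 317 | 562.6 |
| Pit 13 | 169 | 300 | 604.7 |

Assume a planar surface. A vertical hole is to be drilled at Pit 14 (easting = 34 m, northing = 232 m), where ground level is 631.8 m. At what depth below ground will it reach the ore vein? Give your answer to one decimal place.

Two edge vectors: Pit 11→Pit 12 = (39, 240, -42.1), Pit 11→Pit 13 = (146, 223, 0).
Normal n = (Pit 11→Pit 12) × (Pit 11→Pit 13) = (9388.3, -6146.6, -26343).
So ∂z/∂easting = −n_x/n_z = 0.35639 and ∂z/∂northing = −n_y/n_z = −0.23333.
Intercept c from Pit 11: 604.7 − 8.20 + 17.97 = 614.47.
At (34, 232): z_contact = 12.12 − 54.13 + 614.47 = 572.45 m.
Depth below ground = 631.8 − 572.45 = 59.3 m.

59.3 m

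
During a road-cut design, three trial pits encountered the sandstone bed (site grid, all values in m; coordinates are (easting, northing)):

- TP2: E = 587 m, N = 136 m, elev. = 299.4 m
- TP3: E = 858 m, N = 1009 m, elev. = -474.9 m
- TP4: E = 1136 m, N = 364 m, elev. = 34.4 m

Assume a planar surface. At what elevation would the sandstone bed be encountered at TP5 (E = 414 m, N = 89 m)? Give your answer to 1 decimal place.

Let the plane be z = a·E + b·N + c.
TP3−TP2: 271a + 873b = −774.3;  TP4−TP2: 549a + 228b = −265.
Solving gives a = −0.131272, b = −0.846192.
Then c = 299.4 − a·587 − b·136 = 491.54.
At (414, 89): z = −54.3 − 75.3 + 491.54 = 361.9 m.

361.9 m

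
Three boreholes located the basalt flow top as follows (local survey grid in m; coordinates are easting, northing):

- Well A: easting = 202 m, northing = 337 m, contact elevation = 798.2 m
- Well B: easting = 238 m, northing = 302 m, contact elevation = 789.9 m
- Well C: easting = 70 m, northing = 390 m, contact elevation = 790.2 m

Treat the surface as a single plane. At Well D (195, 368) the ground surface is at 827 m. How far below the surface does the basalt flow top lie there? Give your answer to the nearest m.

15 m

Let the plane be z = a·easting + b·northing + c.
Well B−Well A: 36a − 35b = −8.3;  Well C−Well A: −132a + 53b = −8.
Solving gives a = 0.26545, b = 0.51018.
Then c = 798.2 − a·202 − b·337 = 572.65.
At (195, 368): z_contact = 51.8 + 187.7 + 572.65 = 812.2 m.
Depth below ground = 827 − 812.2 = 15 m.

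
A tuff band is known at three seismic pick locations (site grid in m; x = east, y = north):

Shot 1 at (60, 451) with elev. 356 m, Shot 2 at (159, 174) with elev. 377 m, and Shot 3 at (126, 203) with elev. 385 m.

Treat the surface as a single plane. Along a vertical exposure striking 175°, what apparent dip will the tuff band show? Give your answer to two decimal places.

11.13°

Two edge vectors: Shot 1→Shot 2 = (99, -277, 21), Shot 1→Shot 3 = (66, -248, 29).
Normal n = (Shot 1→Shot 2) × (Shot 1→Shot 3) = (-2825, -1485, -6270).
So ∂z/∂x = −n_x/n_z = −0.45056 and ∂z/∂y = −n_y/n_z = −0.23684.
Unit vector along 175° is (sin 175°, cos 175°) = (0.0872, -0.9962).
Slope in that direction = a·(0.0872) + b·(-0.9962) = 0.19667.
Apparent dip = arctan|0.19667| = 11.13° (true dip is 27.0°, so apparent ≤ true as expected).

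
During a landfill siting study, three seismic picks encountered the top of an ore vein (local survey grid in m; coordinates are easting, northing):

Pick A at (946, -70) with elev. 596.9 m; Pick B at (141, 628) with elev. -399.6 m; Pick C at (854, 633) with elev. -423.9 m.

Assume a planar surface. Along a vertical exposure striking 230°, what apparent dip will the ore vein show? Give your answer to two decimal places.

Let the plane be z = a·easting + b·northing + c.
Pick B−Pick A: −805a + 698b = −996.5;  Pick C−Pick A: −92a + 703b = −1020.8.
Solving gives a = −0.02388, b = −1.45519.
Unit vector along 230° is (sin 230°, cos 230°) = (-0.7660, -0.6428).
Slope in that direction = a·(-0.7660) + b·(-0.6428) = 0.95367.
Apparent dip = arctan|0.95367| = 43.64° (true dip is 55.5°, so apparent ≤ true as expected).

43.64°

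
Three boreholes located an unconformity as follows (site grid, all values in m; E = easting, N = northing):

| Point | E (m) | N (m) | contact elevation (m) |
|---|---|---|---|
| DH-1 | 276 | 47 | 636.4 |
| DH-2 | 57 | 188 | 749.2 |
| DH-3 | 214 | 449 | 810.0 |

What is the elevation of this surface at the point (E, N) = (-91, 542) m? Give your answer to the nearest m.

Let the plane be z = a·E + b·N + c.
DH-2−DH-1: −219a + 141b = 112.8;  DH-3−DH-1: −62a + 402b = 173.6.
Solving gives a = −0.26317, b = 0.39125.
Then c = 636.4 − a·276 − b·47 = 690.64.
At (-91, 542): z = 23.9 + 212.1 + 690.64 = 926.7 m.

927 m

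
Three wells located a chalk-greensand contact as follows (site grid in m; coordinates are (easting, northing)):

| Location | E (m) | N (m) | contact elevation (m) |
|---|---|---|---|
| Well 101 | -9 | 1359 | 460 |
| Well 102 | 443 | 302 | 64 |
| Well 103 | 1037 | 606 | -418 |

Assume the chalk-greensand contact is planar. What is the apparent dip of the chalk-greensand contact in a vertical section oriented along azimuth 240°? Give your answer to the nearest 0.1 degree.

35.0°

Let the plane be z = a·E + b·N + c.
Well 102−Well 101: 452a − 1057b = −396;  Well 103−Well 101: 1046a − 753b = −878.
Solving gives a = −0.82306, b = 0.02268.
Unit vector along 240° is (sin 240°, cos 240°) = (-0.8660, -0.5000).
Slope in that direction = a·(-0.8660) + b·(-0.5000) = 0.70145.
Apparent dip = arctan|0.70145| = 35.0° (true dip is 39.5°, so apparent ≤ true as expected).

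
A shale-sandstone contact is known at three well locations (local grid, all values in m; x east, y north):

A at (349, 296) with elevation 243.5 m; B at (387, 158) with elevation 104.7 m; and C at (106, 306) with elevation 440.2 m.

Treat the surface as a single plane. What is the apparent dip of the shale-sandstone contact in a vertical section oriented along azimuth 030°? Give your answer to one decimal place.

Let the plane be z = a·x + b·y + c.
B−A: 38a − 138b = −138.8;  C−A: −243a + 10b = 196.7.
Solving gives a = −0.77688, b = 0.79187.
Unit vector along 030° is (sin 30°, cos 30°) = (0.5000, 0.8660).
Slope in that direction = a·(0.5000) + b·(0.8660) = 0.29734.
Apparent dip = arctan|0.29734| = 16.6° (true dip is 48.0°, so apparent ≤ true as expected).

16.6°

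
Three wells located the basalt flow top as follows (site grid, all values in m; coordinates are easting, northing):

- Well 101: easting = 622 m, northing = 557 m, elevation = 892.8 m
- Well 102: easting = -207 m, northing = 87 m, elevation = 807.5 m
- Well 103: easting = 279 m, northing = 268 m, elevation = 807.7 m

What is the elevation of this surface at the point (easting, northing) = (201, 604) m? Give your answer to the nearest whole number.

Let the plane be z = a·easting + b·northing + c.
Well 102−Well 101: −829a − 470b = −85.3;  Well 103−Well 101: −343a − 289b = −85.1.
Solving gives a = −0.19580, b = 0.52685.
Then c = 892.8 − a·622 − b·557 = 721.13.
At (201, 604): z = −39.4 + 318.2 + 721.13 = 1000.0 m.

1000 m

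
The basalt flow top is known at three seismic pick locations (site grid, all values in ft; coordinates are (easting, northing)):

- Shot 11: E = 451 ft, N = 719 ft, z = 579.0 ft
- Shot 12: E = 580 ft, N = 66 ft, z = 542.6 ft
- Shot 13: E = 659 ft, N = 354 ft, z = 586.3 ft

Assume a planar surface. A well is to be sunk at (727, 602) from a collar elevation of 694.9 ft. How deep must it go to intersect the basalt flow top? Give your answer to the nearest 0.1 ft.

71.0 ft

Two edge vectors: Shot 11→Shot 12 = (129, -653, -36.4), Shot 11→Shot 13 = (208, -365, 7.3).
Normal n = (Shot 11→Shot 12) × (Shot 11→Shot 13) = (-18052.9, -8512.9, 88739).
So ∂z/∂E = −n_x/n_z = 0.20344 and ∂z/∂N = −n_y/n_z = 0.09593.
Intercept c from Shot 11: 579 − 91.75 − 68.98 = 418.27.
At (727, 602): z_contact = 147.90 + 57.75 + 418.27 = 623.92 ft.
Depth below ground = 694.9 − 623.92 = 71.0 ft.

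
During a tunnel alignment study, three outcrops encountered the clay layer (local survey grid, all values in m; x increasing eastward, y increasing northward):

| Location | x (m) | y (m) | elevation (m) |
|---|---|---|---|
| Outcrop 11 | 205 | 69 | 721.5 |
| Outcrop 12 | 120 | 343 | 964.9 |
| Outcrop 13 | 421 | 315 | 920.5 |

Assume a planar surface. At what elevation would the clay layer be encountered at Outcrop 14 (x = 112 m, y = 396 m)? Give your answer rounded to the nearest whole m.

1011 m

Two edge vectors: Outcrop 11→Outcrop 12 = (-85, 274, 243.4), Outcrop 11→Outcrop 13 = (216, 246, 199).
Normal n = (Outcrop 11→Outcrop 12) × (Outcrop 11→Outcrop 13) = (-5350.4, 69489.4, -80094).
So ∂z/∂x = −n_x/n_z = −0.06680 and ∂z/∂y = −n_y/n_z = 0.86760.
Intercept c from Outcrop 11: 721.5 + 13.69 − 59.86 = 675.33.
At (112, 396): z = −7.5 + 343.6 + 675.33 = 1011.4 m.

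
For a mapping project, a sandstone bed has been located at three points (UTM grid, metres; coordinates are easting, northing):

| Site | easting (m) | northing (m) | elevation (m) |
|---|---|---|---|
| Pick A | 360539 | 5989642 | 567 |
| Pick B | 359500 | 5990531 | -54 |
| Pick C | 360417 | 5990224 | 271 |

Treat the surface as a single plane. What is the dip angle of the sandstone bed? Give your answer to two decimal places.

26.90°

Two edge vectors: Pick A→Pick B = (-1039, 889, -621), Pick A→Pick C = (-122, 582, -296).
Normal n = (Pick A→Pick B) × (Pick A→Pick C) = (98278, -231782, -496240).
So ∂z/∂easting = −n_x/n_z = 0.19805 and ∂z/∂northing = −n_y/n_z = −0.46708.
Gradient magnitude |∇z| = √(a² + b²) = √(0.03922 + 0.21816) = 0.50733.
True dip = arctan(0.50733) = 26.90°, dipping toward NNW (azimuth ≈ 337°).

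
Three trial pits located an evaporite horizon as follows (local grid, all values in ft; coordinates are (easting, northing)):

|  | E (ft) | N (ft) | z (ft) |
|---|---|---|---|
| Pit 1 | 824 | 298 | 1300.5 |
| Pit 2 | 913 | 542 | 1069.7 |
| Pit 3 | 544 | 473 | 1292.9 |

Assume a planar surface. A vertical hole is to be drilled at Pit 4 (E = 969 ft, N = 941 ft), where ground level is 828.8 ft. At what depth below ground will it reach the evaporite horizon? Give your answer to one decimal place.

Two edge vectors: Pit 1→Pit 2 = (89, 244, -230.8), Pit 1→Pit 3 = (-280, 175, -7.6).
Normal n = (Pit 1→Pit 2) × (Pit 1→Pit 3) = (38535.6, 65300.4, 83895).
So ∂z/∂E = −n_x/n_z = −0.45933 and ∂z/∂N = −n_y/n_z = −0.77836.
Intercept c from Pit 1: 1300.5 + 378.49 + 231.95 = 1910.94.
At (969, 941): z_contact = −445.09 − 732.44 + 1910.94 = 733.41 ft.
Depth below ground = 828.8 − 733.41 = 95.4 ft.

95.4 ft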